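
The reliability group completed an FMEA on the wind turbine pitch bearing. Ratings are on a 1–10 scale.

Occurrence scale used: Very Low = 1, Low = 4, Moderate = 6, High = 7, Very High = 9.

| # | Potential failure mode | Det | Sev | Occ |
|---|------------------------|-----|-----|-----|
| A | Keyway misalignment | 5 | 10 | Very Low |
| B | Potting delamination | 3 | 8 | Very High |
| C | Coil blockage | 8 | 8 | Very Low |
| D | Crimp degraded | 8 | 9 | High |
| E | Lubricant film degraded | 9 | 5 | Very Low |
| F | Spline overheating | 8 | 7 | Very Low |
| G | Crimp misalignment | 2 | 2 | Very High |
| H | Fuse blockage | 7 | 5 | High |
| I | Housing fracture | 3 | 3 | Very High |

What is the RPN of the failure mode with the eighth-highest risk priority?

RPN = Severity × Occurrence × Detection:
  A: 10 × 1 × 5 = 50
  B: 8 × 9 × 3 = 216
  C: 8 × 1 × 8 = 64
  D: 9 × 7 × 8 = 504
  E: 5 × 1 × 9 = 45
  F: 7 × 1 × 8 = 56
  G: 2 × 9 × 2 = 36
  H: 5 × 7 × 7 = 245
  I: 3 × 9 × 3 = 81
Sorted descending: 504, 245, 216, 81, 64, 56, 50, 45, 36.
The eighth-highest RPN is 45 (E).

45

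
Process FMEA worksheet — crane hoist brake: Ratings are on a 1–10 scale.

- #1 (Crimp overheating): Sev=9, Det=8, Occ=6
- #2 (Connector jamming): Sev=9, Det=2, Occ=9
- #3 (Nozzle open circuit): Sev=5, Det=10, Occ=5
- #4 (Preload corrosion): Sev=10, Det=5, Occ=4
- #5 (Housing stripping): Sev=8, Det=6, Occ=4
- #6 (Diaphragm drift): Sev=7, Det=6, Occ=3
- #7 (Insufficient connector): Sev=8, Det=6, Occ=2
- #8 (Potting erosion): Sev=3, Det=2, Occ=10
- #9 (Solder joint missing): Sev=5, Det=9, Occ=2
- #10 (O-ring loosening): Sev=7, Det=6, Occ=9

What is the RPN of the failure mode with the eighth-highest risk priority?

96

RPN = Severity × Occurrence × Detection:
  #1: 9 × 6 × 8 = 432
  #2: 9 × 9 × 2 = 162
  #3: 5 × 5 × 10 = 250
  #4: 10 × 4 × 5 = 200
  #5: 8 × 4 × 6 = 192
  #6: 7 × 3 × 6 = 126
  #7: 8 × 2 × 6 = 96
  #8: 3 × 10 × 2 = 60
  #9: 5 × 2 × 9 = 90
  #10: 7 × 9 × 6 = 378
Sorted descending: 432, 378, 250, 200, 192, 162, 126, 96, 90, 60.
The eighth-highest RPN is 96 (#7).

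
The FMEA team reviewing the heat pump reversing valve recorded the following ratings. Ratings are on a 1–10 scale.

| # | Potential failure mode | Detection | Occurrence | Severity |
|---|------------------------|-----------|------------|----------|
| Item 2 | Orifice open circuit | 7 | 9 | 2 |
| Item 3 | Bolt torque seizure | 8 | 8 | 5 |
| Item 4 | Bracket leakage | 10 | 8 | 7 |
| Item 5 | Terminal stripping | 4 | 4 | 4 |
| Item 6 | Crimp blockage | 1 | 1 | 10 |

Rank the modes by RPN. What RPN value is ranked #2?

RPN = Severity × Occurrence × Detection:
  Item 2: 2 × 9 × 7 = 126
  Item 3: 5 × 8 × 8 = 320
  Item 4: 7 × 8 × 10 = 560
  Item 5: 4 × 4 × 4 = 64
  Item 6: 10 × 1 × 1 = 10
Sorted descending: 560, 320, 126, 64, 10.
The second-highest RPN is 320 (Item 3).

320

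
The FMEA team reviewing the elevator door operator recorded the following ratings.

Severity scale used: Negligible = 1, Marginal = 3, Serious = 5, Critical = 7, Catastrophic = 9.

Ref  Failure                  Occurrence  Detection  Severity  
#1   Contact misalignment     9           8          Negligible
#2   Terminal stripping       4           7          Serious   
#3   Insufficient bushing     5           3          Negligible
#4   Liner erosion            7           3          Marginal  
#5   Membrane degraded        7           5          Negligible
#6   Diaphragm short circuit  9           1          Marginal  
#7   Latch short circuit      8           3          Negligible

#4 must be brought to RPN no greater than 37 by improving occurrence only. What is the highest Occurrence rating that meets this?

#4: S=3, O=7, D=3 → current RPN = 63.
Fixed product = 9. Need 9 × O ≤ 37, so O ≤ 37/9 = 4.11.
Maximum integer Occurrence rating = 4 (gives RPN 36; O=5 would give 45 > 37).

4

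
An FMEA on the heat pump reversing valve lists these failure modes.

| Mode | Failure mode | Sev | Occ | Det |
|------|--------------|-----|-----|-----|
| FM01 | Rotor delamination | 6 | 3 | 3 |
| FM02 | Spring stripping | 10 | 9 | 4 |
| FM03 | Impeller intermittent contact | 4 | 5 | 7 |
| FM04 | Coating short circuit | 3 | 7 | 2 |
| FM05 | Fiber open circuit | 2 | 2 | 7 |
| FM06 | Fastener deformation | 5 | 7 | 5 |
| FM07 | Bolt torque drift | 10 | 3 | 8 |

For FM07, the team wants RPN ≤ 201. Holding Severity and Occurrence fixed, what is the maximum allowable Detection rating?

6

FM07: S=10, O=3, D=8 → current RPN = 240.
Fixed product = 30. Need 30 × D ≤ 201, so D ≤ 201/30 = 6.70.
Maximum integer Detection rating = 6 (gives RPN 180; D=7 would give 210 > 201).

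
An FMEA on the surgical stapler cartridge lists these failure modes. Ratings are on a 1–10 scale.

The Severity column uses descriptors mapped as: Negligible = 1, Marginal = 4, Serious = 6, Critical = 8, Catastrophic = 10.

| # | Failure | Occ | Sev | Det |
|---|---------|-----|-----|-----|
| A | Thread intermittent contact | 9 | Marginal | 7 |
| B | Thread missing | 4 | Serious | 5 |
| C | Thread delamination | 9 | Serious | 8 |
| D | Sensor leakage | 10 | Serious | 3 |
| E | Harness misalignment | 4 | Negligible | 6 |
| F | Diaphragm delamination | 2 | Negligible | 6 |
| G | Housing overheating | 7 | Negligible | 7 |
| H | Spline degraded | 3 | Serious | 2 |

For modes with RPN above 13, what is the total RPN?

1093

RPN = Severity × Occurrence × Detection:
  A: 4 × 9 × 7 = 252
  B: 6 × 4 × 5 = 120
  C: 6 × 9 × 8 = 432
  D: 6 × 10 × 3 = 180
  E: 1 × 4 × 6 = 24
  F: 1 × 2 × 6 = 12
  G: 1 × 7 × 7 = 49
  H: 6 × 3 × 2 = 36
RPN > 13: A (252), B (120), C (432), D (180), E (24), G (49), H (36).
Sum: 252 + 120 + 432 + 180 + 24 + 49 + 36 = 1093.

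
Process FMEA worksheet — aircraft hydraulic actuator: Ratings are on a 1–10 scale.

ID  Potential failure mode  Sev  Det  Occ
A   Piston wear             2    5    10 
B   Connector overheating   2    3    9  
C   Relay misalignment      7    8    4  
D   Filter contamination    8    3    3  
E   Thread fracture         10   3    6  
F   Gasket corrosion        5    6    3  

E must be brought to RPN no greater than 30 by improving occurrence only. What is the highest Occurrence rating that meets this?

1

E: S=10, O=6, D=3 → current RPN = 180.
Fixed product = 30. Need 30 × O ≤ 30, so O ≤ 30/30 = 1.00.
Maximum integer Occurrence rating = 1 (gives RPN 30; O=2 would give 60 > 30).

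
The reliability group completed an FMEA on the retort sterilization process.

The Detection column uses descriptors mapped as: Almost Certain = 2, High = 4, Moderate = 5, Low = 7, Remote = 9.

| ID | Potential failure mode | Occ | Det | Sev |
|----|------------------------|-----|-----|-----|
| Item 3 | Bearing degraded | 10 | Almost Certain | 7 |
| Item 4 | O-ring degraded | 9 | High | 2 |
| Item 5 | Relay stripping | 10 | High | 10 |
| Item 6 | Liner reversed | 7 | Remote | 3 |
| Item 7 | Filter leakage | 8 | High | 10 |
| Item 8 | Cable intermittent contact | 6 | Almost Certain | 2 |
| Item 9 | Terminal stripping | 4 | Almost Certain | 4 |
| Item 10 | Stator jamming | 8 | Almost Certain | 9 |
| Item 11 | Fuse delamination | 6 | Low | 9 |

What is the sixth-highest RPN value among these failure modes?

140

RPN = Severity × Occurrence × Detection:
  Item 3: 7 × 10 × 2 = 140
  Item 4: 2 × 9 × 4 = 72
  Item 5: 10 × 10 × 4 = 400
  Item 6: 3 × 7 × 9 = 189
  Item 7: 10 × 8 × 4 = 320
  Item 8: 2 × 6 × 2 = 24
  Item 9: 4 × 4 × 2 = 32
  Item 10: 9 × 8 × 2 = 144
  Item 11: 9 × 6 × 7 = 378
Sorted descending: 400, 378, 320, 189, 144, 140, 72, 32, 24.
The sixth-highest RPN is 140 (Item 3).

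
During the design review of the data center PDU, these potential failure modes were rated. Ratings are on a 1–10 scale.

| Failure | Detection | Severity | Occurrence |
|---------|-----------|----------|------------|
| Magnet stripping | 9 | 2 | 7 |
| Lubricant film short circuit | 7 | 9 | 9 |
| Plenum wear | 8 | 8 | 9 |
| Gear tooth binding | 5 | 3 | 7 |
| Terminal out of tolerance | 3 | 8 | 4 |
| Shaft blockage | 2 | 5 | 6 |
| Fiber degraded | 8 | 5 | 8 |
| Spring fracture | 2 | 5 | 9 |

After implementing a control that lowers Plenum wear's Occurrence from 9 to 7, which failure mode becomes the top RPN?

RPN = Severity × Occurrence × Detection:
  Magnet stripping: 2 × 7 × 9 = 126
  Lubricant film short circuit: 9 × 9 × 7 = 567
  Plenum wear: 8 × 9 × 8 = 576
  Gear tooth binding: 3 × 7 × 5 = 105
  Terminal out of tolerance: 8 × 4 × 3 = 96
  Shaft blockage: 5 × 6 × 2 = 60
  Fiber degraded: 5 × 8 × 8 = 320
  Spring fracture: 5 × 9 × 2 = 90
After action: Plenum wear → 8 × 7 × 8 = 448.
Revised RPNs: Lubricant film short circuit=567, Plenum wear=448, Fiber degraded=320, Magnet stripping=126, Gear tooth binding=105, Terminal out of tolerance=96, Spring fracture=90, Shaft blockage=60.
Highest is now Lubricant film short circuit (567).

Lubricant film short circuit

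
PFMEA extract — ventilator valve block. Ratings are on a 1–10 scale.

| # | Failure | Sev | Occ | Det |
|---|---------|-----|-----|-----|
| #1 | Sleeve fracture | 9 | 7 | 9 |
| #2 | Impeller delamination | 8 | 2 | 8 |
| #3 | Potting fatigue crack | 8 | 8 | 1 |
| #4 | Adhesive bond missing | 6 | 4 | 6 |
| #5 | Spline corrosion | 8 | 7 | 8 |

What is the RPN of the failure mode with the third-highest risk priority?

RPN = Severity × Occurrence × Detection:
  #1: 9 × 7 × 9 = 567
  #2: 8 × 2 × 8 = 128
  #3: 8 × 8 × 1 = 64
  #4: 6 × 4 × 6 = 144
  #5: 8 × 7 × 8 = 448
Sorted descending: 567, 448, 144, 128, 64.
The third-highest RPN is 144 (#4).

144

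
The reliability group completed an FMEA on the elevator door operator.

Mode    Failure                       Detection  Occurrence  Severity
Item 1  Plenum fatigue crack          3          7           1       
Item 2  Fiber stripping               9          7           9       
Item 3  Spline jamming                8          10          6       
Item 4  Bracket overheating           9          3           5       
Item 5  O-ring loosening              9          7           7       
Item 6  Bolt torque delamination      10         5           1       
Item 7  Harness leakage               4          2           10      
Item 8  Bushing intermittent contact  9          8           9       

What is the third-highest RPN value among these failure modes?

480

RPN = Severity × Occurrence × Detection:
  Item 1: 1 × 7 × 3 = 21
  Item 2: 9 × 7 × 9 = 567
  Item 3: 6 × 10 × 8 = 480
  Item 4: 5 × 3 × 9 = 135
  Item 5: 7 × 7 × 9 = 441
  Item 6: 1 × 5 × 10 = 50
  Item 7: 10 × 2 × 4 = 80
  Item 8: 9 × 8 × 9 = 648
Sorted descending: 648, 567, 480, 441, 135, 80, 50, 21.
The third-highest RPN is 480 (Item 3).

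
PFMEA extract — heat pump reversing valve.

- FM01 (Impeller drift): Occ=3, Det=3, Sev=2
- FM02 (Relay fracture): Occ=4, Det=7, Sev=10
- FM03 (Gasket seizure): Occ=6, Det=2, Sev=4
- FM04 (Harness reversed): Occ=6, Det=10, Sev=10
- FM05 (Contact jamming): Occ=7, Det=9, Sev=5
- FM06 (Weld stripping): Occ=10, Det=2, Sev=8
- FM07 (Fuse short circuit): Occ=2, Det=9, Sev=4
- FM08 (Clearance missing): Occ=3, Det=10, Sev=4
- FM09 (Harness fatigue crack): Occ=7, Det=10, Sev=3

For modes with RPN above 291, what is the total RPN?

915

RPN = Severity × Occurrence × Detection:
  FM01: 2 × 3 × 3 = 18
  FM02: 10 × 4 × 7 = 280
  FM03: 4 × 6 × 2 = 48
  FM04: 10 × 6 × 10 = 600
  FM05: 5 × 7 × 9 = 315
  FM06: 8 × 10 × 2 = 160
  FM07: 4 × 2 × 9 = 72
  FM08: 4 × 3 × 10 = 120
  FM09: 3 × 7 × 10 = 210
RPN > 291: FM04 (600), FM05 (315).
Sum: 600 + 315 = 915.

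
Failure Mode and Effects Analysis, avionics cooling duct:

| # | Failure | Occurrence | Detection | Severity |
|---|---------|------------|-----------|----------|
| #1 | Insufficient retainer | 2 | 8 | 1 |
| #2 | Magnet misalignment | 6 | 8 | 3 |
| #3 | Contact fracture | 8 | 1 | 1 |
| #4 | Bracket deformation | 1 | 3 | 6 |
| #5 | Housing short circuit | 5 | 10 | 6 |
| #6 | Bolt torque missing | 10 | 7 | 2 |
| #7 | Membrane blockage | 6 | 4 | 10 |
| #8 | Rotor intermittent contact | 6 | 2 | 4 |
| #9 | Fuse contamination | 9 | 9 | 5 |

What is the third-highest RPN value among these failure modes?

240

RPN = Severity × Occurrence × Detection:
  #1: 1 × 2 × 8 = 16
  #2: 3 × 6 × 8 = 144
  #3: 1 × 8 × 1 = 8
  #4: 6 × 1 × 3 = 18
  #5: 6 × 5 × 10 = 300
  #6: 2 × 10 × 7 = 140
  #7: 10 × 6 × 4 = 240
  #8: 4 × 6 × 2 = 48
  #9: 5 × 9 × 9 = 405
Sorted descending: 405, 300, 240, 144, 140, 48, 18, 16, 8.
The third-highest RPN is 240 (#7).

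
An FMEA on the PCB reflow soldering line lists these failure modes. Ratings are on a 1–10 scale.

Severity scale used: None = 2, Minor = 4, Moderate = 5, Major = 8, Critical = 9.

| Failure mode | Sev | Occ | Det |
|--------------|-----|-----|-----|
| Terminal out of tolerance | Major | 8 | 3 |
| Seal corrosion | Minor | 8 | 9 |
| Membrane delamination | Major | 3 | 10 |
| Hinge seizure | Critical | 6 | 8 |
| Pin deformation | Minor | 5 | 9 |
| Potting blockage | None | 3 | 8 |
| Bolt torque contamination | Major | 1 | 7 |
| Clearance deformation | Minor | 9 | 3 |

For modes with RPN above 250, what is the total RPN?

720

RPN = Severity × Occurrence × Detection:
  Terminal out of tolerance: 8 × 8 × 3 = 192
  Seal corrosion: 4 × 8 × 9 = 288
  Membrane delamination: 8 × 3 × 10 = 240
  Hinge seizure: 9 × 6 × 8 = 432
  Pin deformation: 4 × 5 × 9 = 180
  Potting blockage: 2 × 3 × 8 = 48
  Bolt torque contamination: 8 × 1 × 7 = 56
  Clearance deformation: 4 × 9 × 3 = 108
RPN > 250: Seal corrosion (288), Hinge seizure (432).
Sum: 288 + 432 = 720.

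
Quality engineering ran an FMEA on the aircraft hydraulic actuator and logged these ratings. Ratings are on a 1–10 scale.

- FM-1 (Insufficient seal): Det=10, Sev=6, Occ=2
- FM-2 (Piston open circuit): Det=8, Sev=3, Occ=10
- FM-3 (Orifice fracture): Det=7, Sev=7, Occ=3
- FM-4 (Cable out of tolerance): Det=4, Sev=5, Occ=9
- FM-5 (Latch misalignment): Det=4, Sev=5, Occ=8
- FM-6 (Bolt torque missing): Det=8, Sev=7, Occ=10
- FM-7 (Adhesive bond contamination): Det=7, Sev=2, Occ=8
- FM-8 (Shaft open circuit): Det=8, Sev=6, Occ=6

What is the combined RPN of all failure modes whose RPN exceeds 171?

RPN = Severity × Occurrence × Detection:
  FM-1: 6 × 2 × 10 = 120
  FM-2: 3 × 10 × 8 = 240
  FM-3: 7 × 3 × 7 = 147
  FM-4: 5 × 9 × 4 = 180
  FM-5: 5 × 8 × 4 = 160
  FM-6: 7 × 10 × 8 = 560
  FM-7: 2 × 8 × 7 = 112
  FM-8: 6 × 6 × 8 = 288
RPN > 171: FM-2 (240), FM-4 (180), FM-6 (560), FM-8 (288).
Sum: 240 + 180 + 560 + 288 = 1268.

1268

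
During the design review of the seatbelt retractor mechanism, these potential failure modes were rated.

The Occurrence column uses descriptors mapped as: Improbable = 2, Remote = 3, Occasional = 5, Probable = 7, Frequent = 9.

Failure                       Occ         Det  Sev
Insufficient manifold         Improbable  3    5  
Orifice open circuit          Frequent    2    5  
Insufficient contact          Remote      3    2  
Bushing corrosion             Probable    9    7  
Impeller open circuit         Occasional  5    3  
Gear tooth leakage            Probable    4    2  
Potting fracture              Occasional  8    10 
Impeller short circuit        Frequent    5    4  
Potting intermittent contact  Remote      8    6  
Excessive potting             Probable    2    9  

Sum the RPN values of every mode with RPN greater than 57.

RPN = Severity × Occurrence × Detection:
  Insufficient manifold: 5 × 2 × 3 = 30
  Orifice open circuit: 5 × 9 × 2 = 90
  Insufficient contact: 2 × 3 × 3 = 18
  Bushing corrosion: 7 × 7 × 9 = 441
  Impeller open circuit: 3 × 5 × 5 = 75
  Gear tooth leakage: 2 × 7 × 4 = 56
  Potting fracture: 10 × 5 × 8 = 400
  Impeller short circuit: 4 × 9 × 5 = 180
  Potting intermittent contact: 6 × 3 × 8 = 144
  Excessive potting: 9 × 7 × 2 = 126
RPN > 57: Orifice open circuit (90), Bushing corrosion (441), Impeller open circuit (75), Potting fracture (400), Impeller short circuit (180), Potting intermittent contact (144), Excessive potting (126).
Sum: 90 + 441 + 75 + 400 + 180 + 144 + 126 = 1456.

1456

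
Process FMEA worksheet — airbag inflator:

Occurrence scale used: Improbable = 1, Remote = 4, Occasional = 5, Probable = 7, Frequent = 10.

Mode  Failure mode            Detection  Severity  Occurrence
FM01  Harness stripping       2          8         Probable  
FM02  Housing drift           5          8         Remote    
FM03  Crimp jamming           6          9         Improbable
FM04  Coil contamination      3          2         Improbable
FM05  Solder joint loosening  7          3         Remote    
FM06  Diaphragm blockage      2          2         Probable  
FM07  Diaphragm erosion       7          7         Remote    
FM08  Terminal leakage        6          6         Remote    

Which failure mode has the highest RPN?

FM07

RPN = Severity × Occurrence × Detection:
  FM01: 8 × 7 × 2 = 112
  FM02: 8 × 4 × 5 = 160
  FM03: 9 × 1 × 6 = 54
  FM04: 2 × 1 × 3 = 6
  FM05: 3 × 4 × 7 = 84
  FM06: 2 × 7 × 2 = 28
  FM07: 7 × 4 × 7 = 196
  FM08: 6 × 4 × 6 = 144
Highest RPN is 196 → FM07.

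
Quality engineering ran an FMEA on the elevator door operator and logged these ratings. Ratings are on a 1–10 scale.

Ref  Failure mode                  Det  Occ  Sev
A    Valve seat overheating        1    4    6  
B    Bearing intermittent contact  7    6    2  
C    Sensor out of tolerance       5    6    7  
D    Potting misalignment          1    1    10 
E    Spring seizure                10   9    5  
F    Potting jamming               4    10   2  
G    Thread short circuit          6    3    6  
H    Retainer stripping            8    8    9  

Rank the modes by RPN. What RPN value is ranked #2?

450

RPN = Severity × Occurrence × Detection:
  A: 6 × 4 × 1 = 24
  B: 2 × 6 × 7 = 84
  C: 7 × 6 × 5 = 210
  D: 10 × 1 × 1 = 10
  E: 5 × 9 × 10 = 450
  F: 2 × 10 × 4 = 80
  G: 6 × 3 × 6 = 108
  H: 9 × 8 × 8 = 576
Sorted descending: 576, 450, 210, 108, 84, 80, 24, 10.
The second-highest RPN is 450 (E).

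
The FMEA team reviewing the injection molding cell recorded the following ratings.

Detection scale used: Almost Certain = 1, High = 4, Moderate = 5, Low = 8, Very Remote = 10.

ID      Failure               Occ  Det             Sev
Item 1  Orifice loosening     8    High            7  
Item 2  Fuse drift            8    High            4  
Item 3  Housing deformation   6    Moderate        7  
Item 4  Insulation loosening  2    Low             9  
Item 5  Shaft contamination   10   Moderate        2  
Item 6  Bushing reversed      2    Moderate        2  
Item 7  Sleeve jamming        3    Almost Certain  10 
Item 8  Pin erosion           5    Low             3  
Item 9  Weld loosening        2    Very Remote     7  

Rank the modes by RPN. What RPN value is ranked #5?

128

RPN = Severity × Occurrence × Detection:
  Item 1: 7 × 8 × 4 = 224
  Item 2: 4 × 8 × 4 = 128
  Item 3: 7 × 6 × 5 = 210
  Item 4: 9 × 2 × 8 = 144
  Item 5: 2 × 10 × 5 = 100
  Item 6: 2 × 2 × 5 = 20
  Item 7: 10 × 3 × 1 = 30
  Item 8: 3 × 5 × 8 = 120
  Item 9: 7 × 2 × 10 = 140
Sorted descending: 224, 210, 144, 140, 128, 120, 100, 30, 20.
The fifth-highest RPN is 128 (Item 2).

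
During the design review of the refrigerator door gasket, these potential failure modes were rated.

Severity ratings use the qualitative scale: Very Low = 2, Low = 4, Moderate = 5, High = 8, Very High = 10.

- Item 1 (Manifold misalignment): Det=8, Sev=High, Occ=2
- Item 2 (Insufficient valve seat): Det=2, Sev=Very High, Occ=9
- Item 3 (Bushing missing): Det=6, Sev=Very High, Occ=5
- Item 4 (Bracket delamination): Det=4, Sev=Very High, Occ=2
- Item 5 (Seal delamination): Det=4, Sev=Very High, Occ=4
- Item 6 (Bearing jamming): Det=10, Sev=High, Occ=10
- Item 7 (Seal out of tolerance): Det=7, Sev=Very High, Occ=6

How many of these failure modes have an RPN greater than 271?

RPN = Severity × Occurrence × Detection:
  Item 1: 8 × 2 × 8 = 128
  Item 2: 10 × 9 × 2 = 180
  Item 3: 10 × 5 × 6 = 300
  Item 4: 10 × 2 × 4 = 80
  Item 5: 10 × 4 × 4 = 160
  Item 6: 8 × 10 × 10 = 800
  Item 7: 10 × 6 × 7 = 420
Modes with RPN > 271: Item 3 (300), Item 6 (800), Item 7 (420) → 3.

3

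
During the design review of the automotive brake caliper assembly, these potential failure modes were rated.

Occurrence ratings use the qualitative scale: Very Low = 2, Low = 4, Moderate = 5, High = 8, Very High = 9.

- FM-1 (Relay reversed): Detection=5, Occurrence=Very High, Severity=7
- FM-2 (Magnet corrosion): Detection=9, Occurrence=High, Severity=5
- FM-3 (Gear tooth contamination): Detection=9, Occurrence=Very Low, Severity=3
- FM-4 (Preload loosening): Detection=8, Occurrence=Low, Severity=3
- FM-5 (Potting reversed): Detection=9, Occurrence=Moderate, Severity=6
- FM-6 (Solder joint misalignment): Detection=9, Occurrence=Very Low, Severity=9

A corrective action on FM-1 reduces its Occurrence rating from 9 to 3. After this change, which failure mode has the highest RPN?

RPN = Severity × Occurrence × Detection:
  FM-1: 7 × 9 × 5 = 315
  FM-2: 5 × 8 × 9 = 360
  FM-3: 3 × 2 × 9 = 54
  FM-4: 3 × 4 × 8 = 96
  FM-5: 6 × 5 × 9 = 270
  FM-6: 9 × 2 × 9 = 162
After action: FM-1 → 7 × 3 × 5 = 105.
Revised RPNs: FM-2=360, FM-5=270, FM-6=162, FM-1=105, FM-4=96, FM-3=54.
Highest is now FM-2 (360).

FM-2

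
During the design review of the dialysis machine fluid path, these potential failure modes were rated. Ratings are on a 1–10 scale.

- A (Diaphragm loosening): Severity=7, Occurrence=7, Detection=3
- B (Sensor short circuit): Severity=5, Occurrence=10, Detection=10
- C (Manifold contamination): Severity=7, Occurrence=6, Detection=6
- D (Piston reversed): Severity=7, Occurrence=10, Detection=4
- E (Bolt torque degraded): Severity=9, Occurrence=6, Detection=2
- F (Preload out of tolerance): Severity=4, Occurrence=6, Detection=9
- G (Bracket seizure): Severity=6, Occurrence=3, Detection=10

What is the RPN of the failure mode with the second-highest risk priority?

280

RPN = Severity × Occurrence × Detection:
  A: 7 × 7 × 3 = 147
  B: 5 × 10 × 10 = 500
  C: 7 × 6 × 6 = 252
  D: 7 × 10 × 4 = 280
  E: 9 × 6 × 2 = 108
  F: 4 × 6 × 9 = 216
  G: 6 × 3 × 10 = 180
Sorted descending: 500, 280, 252, 216, 180, 147, 108.
The second-highest RPN is 280 (D).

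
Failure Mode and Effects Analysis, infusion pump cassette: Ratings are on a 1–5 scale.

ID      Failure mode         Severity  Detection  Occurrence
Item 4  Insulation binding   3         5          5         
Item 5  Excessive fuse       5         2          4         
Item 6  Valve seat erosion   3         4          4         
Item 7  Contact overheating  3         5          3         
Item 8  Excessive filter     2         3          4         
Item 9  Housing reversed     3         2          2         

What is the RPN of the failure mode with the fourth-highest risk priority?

RPN = Severity × Occurrence × Detection:
  Item 4: 3 × 5 × 5 = 75
  Item 5: 5 × 4 × 2 = 40
  Item 6: 3 × 4 × 4 = 48
  Item 7: 3 × 3 × 5 = 45
  Item 8: 2 × 4 × 3 = 24
  Item 9: 3 × 2 × 2 = 12
Sorted descending: 75, 48, 45, 40, 24, 12.
The fourth-highest RPN is 40 (Item 5).

40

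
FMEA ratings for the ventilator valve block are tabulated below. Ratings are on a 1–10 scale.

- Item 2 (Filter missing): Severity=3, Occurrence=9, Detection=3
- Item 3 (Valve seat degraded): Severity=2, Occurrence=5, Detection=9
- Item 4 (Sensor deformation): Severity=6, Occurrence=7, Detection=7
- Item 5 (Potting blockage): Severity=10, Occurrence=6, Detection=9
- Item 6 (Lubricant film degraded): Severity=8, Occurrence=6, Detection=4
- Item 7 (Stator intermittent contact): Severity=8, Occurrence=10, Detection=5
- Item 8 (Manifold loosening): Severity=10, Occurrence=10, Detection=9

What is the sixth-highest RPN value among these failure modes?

90

RPN = Severity × Occurrence × Detection:
  Item 2: 3 × 9 × 3 = 81
  Item 3: 2 × 5 × 9 = 90
  Item 4: 6 × 7 × 7 = 294
  Item 5: 10 × 6 × 9 = 540
  Item 6: 8 × 6 × 4 = 192
  Item 7: 8 × 10 × 5 = 400
  Item 8: 10 × 10 × 9 = 900
Sorted descending: 900, 540, 400, 294, 192, 90, 81.
The sixth-highest RPN is 90 (Item 3).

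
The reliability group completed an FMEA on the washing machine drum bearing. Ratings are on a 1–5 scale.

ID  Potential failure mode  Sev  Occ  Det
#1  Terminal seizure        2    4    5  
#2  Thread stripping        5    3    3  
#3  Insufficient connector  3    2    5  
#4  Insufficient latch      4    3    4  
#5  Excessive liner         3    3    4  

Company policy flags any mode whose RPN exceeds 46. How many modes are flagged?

RPN = Severity × Occurrence × Detection:
  #1: 2 × 4 × 5 = 40
  #2: 5 × 3 × 3 = 45
  #3: 3 × 2 × 5 = 30
  #4: 4 × 3 × 4 = 48
  #5: 3 × 3 × 4 = 36
Modes with RPN > 46: #4 (48) → 1.

1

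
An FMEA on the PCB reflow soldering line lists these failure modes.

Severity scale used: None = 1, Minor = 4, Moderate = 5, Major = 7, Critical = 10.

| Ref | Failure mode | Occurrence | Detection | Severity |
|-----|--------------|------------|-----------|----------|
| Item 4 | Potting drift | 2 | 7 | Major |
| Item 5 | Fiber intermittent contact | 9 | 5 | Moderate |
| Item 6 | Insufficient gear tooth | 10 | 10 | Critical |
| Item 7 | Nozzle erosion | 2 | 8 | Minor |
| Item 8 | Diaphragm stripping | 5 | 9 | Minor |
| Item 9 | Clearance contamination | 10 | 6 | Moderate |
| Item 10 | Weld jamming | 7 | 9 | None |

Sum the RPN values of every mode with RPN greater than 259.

1300

RPN = Severity × Occurrence × Detection:
  Item 4: 7 × 2 × 7 = 98
  Item 5: 5 × 9 × 5 = 225
  Item 6: 10 × 10 × 10 = 1000
  Item 7: 4 × 2 × 8 = 64
  Item 8: 4 × 5 × 9 = 180
  Item 9: 5 × 10 × 6 = 300
  Item 10: 1 × 7 × 9 = 63
RPN > 259: Item 6 (1000), Item 9 (300).
Sum: 1000 + 300 = 1300.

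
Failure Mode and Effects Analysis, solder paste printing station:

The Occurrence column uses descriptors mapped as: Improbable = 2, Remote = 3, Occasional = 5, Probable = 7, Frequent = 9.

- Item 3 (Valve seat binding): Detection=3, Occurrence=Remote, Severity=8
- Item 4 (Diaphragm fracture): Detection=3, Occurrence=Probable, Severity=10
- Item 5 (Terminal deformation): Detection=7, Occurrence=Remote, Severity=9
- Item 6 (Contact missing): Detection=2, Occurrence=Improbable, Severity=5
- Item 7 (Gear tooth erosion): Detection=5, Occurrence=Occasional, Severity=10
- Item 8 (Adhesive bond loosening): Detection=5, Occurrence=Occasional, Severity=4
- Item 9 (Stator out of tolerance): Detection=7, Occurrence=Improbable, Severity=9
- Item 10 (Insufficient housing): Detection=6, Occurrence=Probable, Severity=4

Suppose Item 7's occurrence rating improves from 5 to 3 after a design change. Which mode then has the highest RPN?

RPN = Severity × Occurrence × Detection:
  Item 3: 8 × 3 × 3 = 72
  Item 4: 10 × 7 × 3 = 210
  Item 5: 9 × 3 × 7 = 189
  Item 6: 5 × 2 × 2 = 20
  Item 7: 10 × 5 × 5 = 250
  Item 8: 4 × 5 × 5 = 100
  Item 9: 9 × 2 × 7 = 126
  Item 10: 4 × 7 × 6 = 168
After action: Item 7 → 10 × 3 × 5 = 150.
Revised RPNs: Item 4=210, Item 5=189, Item 10=168, Item 7=150, Item 9=126, Item 8=100, Item 3=72, Item 6=20.
Highest is now Item 4 (210).

Item 4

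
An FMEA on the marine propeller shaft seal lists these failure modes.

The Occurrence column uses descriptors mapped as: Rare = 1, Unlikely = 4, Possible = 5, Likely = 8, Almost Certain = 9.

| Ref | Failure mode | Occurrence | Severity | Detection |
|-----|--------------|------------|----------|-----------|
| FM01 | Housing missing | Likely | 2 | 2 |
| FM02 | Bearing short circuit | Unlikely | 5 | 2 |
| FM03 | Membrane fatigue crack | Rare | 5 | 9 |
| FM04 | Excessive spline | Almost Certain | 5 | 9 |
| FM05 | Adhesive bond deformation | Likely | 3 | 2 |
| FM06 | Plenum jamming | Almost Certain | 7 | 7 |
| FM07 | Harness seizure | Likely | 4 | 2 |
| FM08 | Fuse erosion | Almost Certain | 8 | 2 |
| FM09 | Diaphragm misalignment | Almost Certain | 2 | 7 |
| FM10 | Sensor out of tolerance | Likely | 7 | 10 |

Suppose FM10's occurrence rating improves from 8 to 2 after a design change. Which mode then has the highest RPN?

RPN = Severity × Occurrence × Detection:
  FM01: 2 × 8 × 2 = 32
  FM02: 5 × 4 × 2 = 40
  FM03: 5 × 1 × 9 = 45
  FM04: 5 × 9 × 9 = 405
  FM05: 3 × 8 × 2 = 48
  FM06: 7 × 9 × 7 = 441
  FM07: 4 × 8 × 2 = 64
  FM08: 8 × 9 × 2 = 144
  FM09: 2 × 9 × 7 = 126
  FM10: 7 × 8 × 10 = 560
After action: FM10 → 7 × 2 × 10 = 140.
Revised RPNs: FM06=441, FM04=405, FM08=144, FM10=140, FM09=126, FM07=64, FM05=48, FM03=45, FM02=40, FM01=32.
Highest is now FM06 (441).

FM06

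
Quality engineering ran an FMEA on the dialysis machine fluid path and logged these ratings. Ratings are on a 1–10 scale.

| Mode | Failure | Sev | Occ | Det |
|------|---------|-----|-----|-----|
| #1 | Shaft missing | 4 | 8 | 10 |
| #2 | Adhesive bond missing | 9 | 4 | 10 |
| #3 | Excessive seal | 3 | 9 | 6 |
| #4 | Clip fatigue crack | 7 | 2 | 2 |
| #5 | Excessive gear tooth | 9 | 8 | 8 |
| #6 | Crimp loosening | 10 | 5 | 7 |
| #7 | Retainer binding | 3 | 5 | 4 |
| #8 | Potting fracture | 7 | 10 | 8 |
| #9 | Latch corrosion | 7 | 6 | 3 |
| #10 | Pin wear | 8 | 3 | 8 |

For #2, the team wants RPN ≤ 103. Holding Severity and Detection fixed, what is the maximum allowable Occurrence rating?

#2: S=9, O=4, D=10 → current RPN = 360.
Fixed product = 90. Need 90 × O ≤ 103, so O ≤ 103/90 = 1.14.
Maximum integer Occurrence rating = 1 (gives RPN 90; O=2 would give 180 > 103).

1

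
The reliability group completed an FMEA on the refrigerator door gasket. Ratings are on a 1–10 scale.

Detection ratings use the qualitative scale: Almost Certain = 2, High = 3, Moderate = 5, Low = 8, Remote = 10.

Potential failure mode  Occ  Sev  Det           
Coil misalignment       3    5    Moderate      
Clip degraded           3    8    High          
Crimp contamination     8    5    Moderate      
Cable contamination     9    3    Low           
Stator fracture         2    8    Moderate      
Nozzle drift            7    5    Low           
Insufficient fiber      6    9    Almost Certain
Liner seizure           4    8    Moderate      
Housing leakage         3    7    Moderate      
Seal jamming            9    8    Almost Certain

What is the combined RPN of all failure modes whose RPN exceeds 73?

RPN = Severity × Occurrence × Detection:
  Coil misalignment: 5 × 3 × 5 = 75
  Clip degraded: 8 × 3 × 3 = 72
  Crimp contamination: 5 × 8 × 5 = 200
  Cable contamination: 3 × 9 × 8 = 216
  Stator fracture: 8 × 2 × 5 = 80
  Nozzle drift: 5 × 7 × 8 = 280
  Insufficient fiber: 9 × 6 × 2 = 108
  Liner seizure: 8 × 4 × 5 = 160
  Housing leakage: 7 × 3 × 5 = 105
  Seal jamming: 8 × 9 × 2 = 144
RPN > 73: Coil misalignment (75), Crimp contamination (200), Cable contamination (216), Stator fracture (80), Nozzle drift (280), Insufficient fiber (108), Liner seizure (160), Housing leakage (105), Seal jamming (144).
Sum: 75 + 200 + 216 + 80 + 280 + 108 + 160 + 105 + 144 = 1368.

1368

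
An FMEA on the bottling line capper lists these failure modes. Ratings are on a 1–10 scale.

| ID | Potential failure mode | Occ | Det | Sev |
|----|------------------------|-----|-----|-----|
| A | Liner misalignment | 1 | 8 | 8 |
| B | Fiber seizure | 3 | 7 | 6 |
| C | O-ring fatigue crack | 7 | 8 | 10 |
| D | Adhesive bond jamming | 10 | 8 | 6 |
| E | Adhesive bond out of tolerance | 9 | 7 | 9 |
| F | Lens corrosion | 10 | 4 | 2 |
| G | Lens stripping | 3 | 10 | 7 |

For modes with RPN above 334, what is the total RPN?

RPN = Severity × Occurrence × Detection:
  A: 8 × 1 × 8 = 64
  B: 6 × 3 × 7 = 126
  C: 10 × 7 × 8 = 560
  D: 6 × 10 × 8 = 480
  E: 9 × 9 × 7 = 567
  F: 2 × 10 × 4 = 80
  G: 7 × 3 × 10 = 210
RPN > 334: C (560), D (480), E (567).
Sum: 560 + 480 + 567 = 1607.

1607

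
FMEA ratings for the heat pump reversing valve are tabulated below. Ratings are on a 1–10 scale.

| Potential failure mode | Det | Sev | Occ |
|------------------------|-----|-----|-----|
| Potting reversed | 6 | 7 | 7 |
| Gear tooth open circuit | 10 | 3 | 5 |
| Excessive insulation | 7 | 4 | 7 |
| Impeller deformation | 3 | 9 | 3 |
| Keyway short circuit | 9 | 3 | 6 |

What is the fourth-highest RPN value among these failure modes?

RPN = Severity × Occurrence × Detection:
  Potting reversed: 7 × 7 × 6 = 294
  Gear tooth open circuit: 3 × 5 × 10 = 150
  Excessive insulation: 4 × 7 × 7 = 196
  Impeller deformation: 9 × 3 × 3 = 81
  Keyway short circuit: 3 × 6 × 9 = 162
Sorted descending: 294, 196, 162, 150, 81.
The fourth-highest RPN is 150 (Gear tooth open circuit).

150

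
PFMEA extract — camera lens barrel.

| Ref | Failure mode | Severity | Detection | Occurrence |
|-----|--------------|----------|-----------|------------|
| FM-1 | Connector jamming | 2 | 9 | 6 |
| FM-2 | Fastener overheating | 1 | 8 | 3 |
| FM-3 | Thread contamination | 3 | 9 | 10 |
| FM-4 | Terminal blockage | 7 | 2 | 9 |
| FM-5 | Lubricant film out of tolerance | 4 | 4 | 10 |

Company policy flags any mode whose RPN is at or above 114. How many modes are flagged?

3

RPN = Severity × Occurrence × Detection:
  FM-1: 2 × 6 × 9 = 108
  FM-2: 1 × 3 × 8 = 24
  FM-3: 3 × 10 × 9 = 270
  FM-4: 7 × 9 × 2 = 126
  FM-5: 4 × 10 × 4 = 160
Modes with RPN ≥ 114: FM-3 (270), FM-4 (126), FM-5 (160) → 3.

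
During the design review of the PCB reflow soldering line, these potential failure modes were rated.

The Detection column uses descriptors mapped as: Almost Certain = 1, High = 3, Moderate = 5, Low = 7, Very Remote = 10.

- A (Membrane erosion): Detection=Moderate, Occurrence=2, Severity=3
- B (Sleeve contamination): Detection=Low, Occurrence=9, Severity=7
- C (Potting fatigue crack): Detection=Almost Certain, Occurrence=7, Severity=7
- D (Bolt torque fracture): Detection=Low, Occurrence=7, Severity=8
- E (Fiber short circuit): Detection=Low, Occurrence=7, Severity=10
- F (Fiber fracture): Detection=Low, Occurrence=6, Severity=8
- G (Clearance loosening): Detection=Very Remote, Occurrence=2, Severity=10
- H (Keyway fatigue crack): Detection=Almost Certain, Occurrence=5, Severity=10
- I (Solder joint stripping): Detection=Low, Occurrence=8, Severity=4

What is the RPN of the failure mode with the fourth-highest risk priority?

336

RPN = Severity × Occurrence × Detection:
  A: 3 × 2 × 5 = 30
  B: 7 × 9 × 7 = 441
  C: 7 × 7 × 1 = 49
  D: 8 × 7 × 7 = 392
  E: 10 × 7 × 7 = 490
  F: 8 × 6 × 7 = 336
  G: 10 × 2 × 10 = 200
  H: 10 × 5 × 1 = 50
  I: 4 × 8 × 7 = 224
Sorted descending: 490, 441, 392, 336, 224, 200, 50, 49, 30.
The fourth-highest RPN is 336 (F).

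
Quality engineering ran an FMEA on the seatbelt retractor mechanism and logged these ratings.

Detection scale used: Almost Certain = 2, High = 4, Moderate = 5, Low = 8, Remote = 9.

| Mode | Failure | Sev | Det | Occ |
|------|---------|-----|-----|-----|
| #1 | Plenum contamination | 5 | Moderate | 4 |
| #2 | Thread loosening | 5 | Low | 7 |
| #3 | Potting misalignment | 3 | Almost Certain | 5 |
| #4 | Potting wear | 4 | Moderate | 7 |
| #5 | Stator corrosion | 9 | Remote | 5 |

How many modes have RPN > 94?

4

RPN = Severity × Occurrence × Detection:
  #1: 5 × 4 × 5 = 100
  #2: 5 × 7 × 8 = 280
  #3: 3 × 5 × 2 = 30
  #4: 4 × 7 × 5 = 140
  #5: 9 × 5 × 9 = 405
Modes with RPN > 94: #1 (100), #2 (280), #4 (140), #5 (405) → 4.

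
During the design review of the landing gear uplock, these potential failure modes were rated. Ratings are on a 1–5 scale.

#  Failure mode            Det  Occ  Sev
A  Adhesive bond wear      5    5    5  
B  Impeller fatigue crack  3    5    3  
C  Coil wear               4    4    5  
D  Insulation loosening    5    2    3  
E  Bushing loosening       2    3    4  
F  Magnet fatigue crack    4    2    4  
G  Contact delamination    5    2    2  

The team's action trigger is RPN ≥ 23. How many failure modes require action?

6

RPN = Severity × Occurrence × Detection:
  A: 5 × 5 × 5 = 125
  B: 3 × 5 × 3 = 45
  C: 5 × 4 × 4 = 80
  D: 3 × 2 × 5 = 30
  E: 4 × 3 × 2 = 24
  F: 4 × 2 × 4 = 32
  G: 2 × 2 × 5 = 20
Modes with RPN ≥ 23: A (125), B (45), C (80), D (30), E (24), F (32) → 6.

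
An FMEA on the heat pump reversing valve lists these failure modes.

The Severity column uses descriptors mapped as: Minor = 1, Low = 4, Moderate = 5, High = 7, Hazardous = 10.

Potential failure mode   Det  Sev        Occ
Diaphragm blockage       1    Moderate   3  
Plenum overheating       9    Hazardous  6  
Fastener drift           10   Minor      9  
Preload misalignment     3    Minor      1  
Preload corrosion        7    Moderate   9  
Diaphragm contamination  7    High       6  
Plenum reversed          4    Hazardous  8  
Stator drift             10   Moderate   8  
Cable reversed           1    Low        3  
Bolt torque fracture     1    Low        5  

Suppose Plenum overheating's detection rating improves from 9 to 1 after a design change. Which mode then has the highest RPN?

Stator drift

RPN = Severity × Occurrence × Detection:
  Diaphragm blockage: 5 × 3 × 1 = 15
  Plenum overheating: 10 × 6 × 9 = 540
  Fastener drift: 1 × 9 × 10 = 90
  Preload misalignment: 1 × 1 × 3 = 3
  Preload corrosion: 5 × 9 × 7 = 315
  Diaphragm contamination: 7 × 6 × 7 = 294
  Plenum reversed: 10 × 8 × 4 = 320
  Stator drift: 5 × 8 × 10 = 400
  Cable reversed: 4 × 3 × 1 = 12
  Bolt torque fracture: 4 × 5 × 1 = 20
After action: Plenum overheating → 10 × 6 × 1 = 60.
Revised RPNs: Stator drift=400, Plenum reversed=320, Preload corrosion=315, Diaphragm contamination=294, Fastener drift=90, Plenum overheating=60, Bolt torque fracture=20, Diaphragm blockage=15, Cable reversed=12, Preload misalignment=3.
Highest is now Stator drift (400).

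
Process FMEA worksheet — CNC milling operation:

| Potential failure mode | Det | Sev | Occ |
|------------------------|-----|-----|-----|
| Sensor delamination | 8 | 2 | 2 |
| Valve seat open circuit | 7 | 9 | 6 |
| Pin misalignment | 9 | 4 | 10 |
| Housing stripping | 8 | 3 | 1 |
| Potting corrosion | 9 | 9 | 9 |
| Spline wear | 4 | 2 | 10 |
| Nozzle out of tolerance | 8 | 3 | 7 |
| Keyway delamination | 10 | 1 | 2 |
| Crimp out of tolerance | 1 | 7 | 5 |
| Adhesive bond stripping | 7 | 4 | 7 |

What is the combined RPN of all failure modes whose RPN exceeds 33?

RPN = Severity × Occurrence × Detection:
  Sensor delamination: 2 × 2 × 8 = 32
  Valve seat open circuit: 9 × 6 × 7 = 378
  Pin misalignment: 4 × 10 × 9 = 360
  Housing stripping: 3 × 1 × 8 = 24
  Potting corrosion: 9 × 9 × 9 = 729
  Spline wear: 2 × 10 × 4 = 80
  Nozzle out of tolerance: 3 × 7 × 8 = 168
  Keyway delamination: 1 × 2 × 10 = 20
  Crimp out of tolerance: 7 × 5 × 1 = 35
  Adhesive bond stripping: 4 × 7 × 7 = 196
RPN > 33: Valve seat open circuit (378), Pin misalignment (360), Potting corrosion (729), Spline wear (80), Nozzle out of tolerance (168), Crimp out of tolerance (35), Adhesive bond stripping (196).
Sum: 378 + 360 + 729 + 80 + 168 + 35 + 196 = 1946.

1946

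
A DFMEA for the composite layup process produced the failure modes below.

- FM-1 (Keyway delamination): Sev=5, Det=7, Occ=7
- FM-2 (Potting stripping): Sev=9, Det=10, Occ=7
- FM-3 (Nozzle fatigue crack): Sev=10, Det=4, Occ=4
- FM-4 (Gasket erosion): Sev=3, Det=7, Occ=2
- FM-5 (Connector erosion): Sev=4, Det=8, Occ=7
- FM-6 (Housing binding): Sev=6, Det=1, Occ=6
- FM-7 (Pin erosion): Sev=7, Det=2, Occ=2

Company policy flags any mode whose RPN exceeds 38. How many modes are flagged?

5

RPN = Severity × Occurrence × Detection:
  FM-1: 5 × 7 × 7 = 245
  FM-2: 9 × 7 × 10 = 630
  FM-3: 10 × 4 × 4 = 160
  FM-4: 3 × 2 × 7 = 42
  FM-5: 4 × 7 × 8 = 224
  FM-6: 6 × 6 × 1 = 36
  FM-7: 7 × 2 × 2 = 28
Modes with RPN > 38: FM-1 (245), FM-2 (630), FM-3 (160), FM-4 (42), FM-5 (224) → 5.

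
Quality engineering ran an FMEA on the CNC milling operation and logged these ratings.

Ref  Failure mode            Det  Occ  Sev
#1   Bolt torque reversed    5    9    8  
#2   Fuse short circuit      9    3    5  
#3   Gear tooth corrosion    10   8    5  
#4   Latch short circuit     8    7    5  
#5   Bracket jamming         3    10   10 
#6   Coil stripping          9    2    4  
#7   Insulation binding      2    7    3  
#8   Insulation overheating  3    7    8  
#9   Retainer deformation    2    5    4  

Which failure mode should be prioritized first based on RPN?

#3

RPN = Severity × Occurrence × Detection:
  #1: 8 × 9 × 5 = 360
  #2: 5 × 3 × 9 = 135
  #3: 5 × 8 × 10 = 400
  #4: 5 × 7 × 8 = 280
  #5: 10 × 10 × 3 = 300
  #6: 4 × 2 × 9 = 72
  #7: 3 × 7 × 2 = 42
  #8: 8 × 7 × 3 = 168
  #9: 4 × 5 × 2 = 40
Highest RPN is 400 → #3.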